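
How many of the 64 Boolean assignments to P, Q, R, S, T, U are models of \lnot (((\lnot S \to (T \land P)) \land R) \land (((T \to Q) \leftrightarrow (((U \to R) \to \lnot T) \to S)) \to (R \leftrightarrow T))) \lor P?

60

Initial set: {T (\lnot (((\lnot S \to (T \land P)) \land R) \land (((T \to Q) \leftrightarrow (((U \to R) \to \lnot T) \to S)) \to (R \leftrightarrow T))) \lor P)}.
T (\lnot (((\lnot S \to (T \land P)) \land R) \land (((T \to Q) \leftrightarrow (((U \to R) \to \lnot T) \to S)) \to (R \leftrightarrow T))) \lor P): β-rule — branch into T \lnot (((\lnot S \to (T \land P)) \land R) \land (((T \to Q) \leftrightarrow (((U \to R) \to \lnot T) \to S)) \to (R \leftrightarrow T)))  //  T P.
  branch 1 (add T \lnot (((\lnot S \to (T \land P)) \land R) \land (((T \to Q) \leftrightarrow (((U \to R) \to \lnot T) \to S)) \to (R \leftrightarrow T)))):
    T \lnot (((\lnot S \to (T \land P)) \land R) \land (((T \to Q) \leftrightarrow (((U \to R) \to \lnot T) \to S)) \to (R \leftrightarrow T))): β-rule — branch into F ((\lnot S \to (T \land P)) \land R)  //  F (((T \to Q) \leftrightarrow (((U \to R) \to \lnot T) \to S)) \to (R \leftrightarrow T)).
      branch 1.1 (add F ((\lnot S \to (T \land P)) \land R)):
        F ((\lnot S \to (T \land P)) \land R): β-rule — branch into F (\lnot S \to (T \land P))  //  F R.
          branch 1.1.1 (add F (\lnot S \to (T \land P))):
            F (\lnot S \to (T \land P)): α-rule — add T \lnot S, F (T \land P).
            F (T \land P): β-rule — branch into F T  //  F P.
              branch 1.1.1.1 (add F T):
                ○ open, literals {S=false, T=false}.
              branch 1.1.1.2 (add F P):
                ○ open, literals {P=false, S=false}.
          branch 1.1.2 (add F R):
            ○ open, literals {R=false}.
      branch 1.2 (add F (((T \to Q) \leftrightarrow (((U \to R) \to \lnot T) \to S)) \to (R \leftrightarrow T))):
        F (((T \to Q) \leftrightarrow (((U \to R) \to \lnot T) \to S)) \to (R \leftrightarrow T)): α-rule — add T ((T \to Q) \leftrightarrow (((U \to R) \to \lnot T) \to S)), F (R \leftrightarrow T).
        T ((T \to Q) \leftrightarrow (((U \to R) \to \lnot T) \to S)): β-rule — branch into T (T \to Q), T (((U \to R) \to \lnot T) \to S)  //  F (T \to Q), F (((U \to R) \to \lnot T) \to S).
          branch 1.2.1 (add T (T \to Q), T (((U \to R) \to \lnot T) \to S)):
            F (R \leftrightarrow T): β-rule — branch into T R, F T  //  F R, T T.
              branch 1.2.1.1 (add T R, F T):
                T (T \to Q): β-rule — branch into F T  //  T Q.
                  branch 1.2.1.1.1 (add F T):
                    T (((U \to R) \to \lnot T) \to S): β-rule — branch into F ((U \to R) \to \lnot T)  //  T S.
                      branch 1.2.1.1.1.1 (add F ((U \to R) \to \lnot T)):
                        F ((U \to R) \to \lnot T): α-rule — add T (U \to R), F \lnot T.
                        × closes — contains both T and \lnot T.
                      branch 1.2.1.1.1.2 (add T S):
                        ○ open, literals {R=true, S=true, T=false}.
                  branch 1.2.1.1.2 (add T Q):
                    T (((U \to R) \to \lnot T) \to S): β-rule — branch into F ((U \to R) \to \lnot T)  //  T S.
                      branch 1.2.1.1.2.1 (add F ((U \to R) \to \lnot T)):
                        F ((U \to R) \to \lnot T): α-rule — add T (U \to R), F \lnot T.
                        × closes — contains both T and \lnot T.
                      branch 1.2.1.1.2.2 (add T S):
                        ○ open, literals {Q=true, R=true, S=true, T=false}.
              branch 1.2.1.2 (add F R, T T):
                T (T \to Q): β-rule — branch into F T  //  T Q.
                  branch 1.2.1.2.1 (add F T):
                    × closes — contains both T and \lnot T.
                  branch 1.2.1.2.2 (add T Q):
                    T (((U \to R) \to \lnot T) \to S): β-rule — branch into F ((U \to R) \to \lnot T)  //  T S.
                      branch 1.2.1.2.2.1 (add F ((U \to R) \to \lnot T)):
                        F ((U \to R) \to \lnot T): α-rule — add T (U \to R), F \lnot T.
                        T (U \to R): β-rule — branch into F U  //  T R.
                          branch 1.2.1.2.2.1.1 (add F U):
                            ○ open, literals {Q=true, R=false, T=true, U=false}.
                          branch 1.2.1.2.2.1.2 (add T R):
                            × closes — contains both R and \lnot R.
                      branch 1.2.1.2.2.2 (add T S):
                        ○ open, literals {Q=true, R=false, S=true, T=true}.
          branch 1.2.2 (add F (T \to Q), F (((U \to R) \to \lnot T) \to S)):
            F (T \to Q): α-rule — add T T, F Q.
            F (((U \to R) \to \lnot T) \to S): α-rule — add T ((U \to R) \to \lnot T), F S.
            F (R \leftrightarrow T): β-rule — branch into T R, F T  //  F R, T T.
              branch 1.2.2.1 (add T R, F T):
                × closes — contains both T and \lnot T.
              branch 1.2.2.2 (add F R, T T):
                T ((U \to R) \to \lnot T): β-rule — branch into F (U \to R)  //  T \lnot T.
                  branch 1.2.2.2.1 (add F (U \to R)):
                    F (U \to R): α-rule — add T U, F R.
                    ○ open, literals {Q=false, R=false, S=false, T=true, U=true}.
                  branch 1.2.2.2.2 (add T \lnot T):
                    × closes — contains both T and \lnot T.
  branch 2 (add T P):
    ○ open, literals {P=true}.
6 branches closed, 9 open.
Each open branch fixes some atoms; the unmentioned ones are free. Counting distinct full assignments: branch {S=false, T=false} (P, Q, R, U) contributes 16 new; branch {P=false, S=false} (Q, R, T, U) contributes 8 new; branch {R=false} (P, Q, S, T, U) contributes 20 new; branch {R=true, S=true, T=false} (P, Q, U) contributes 8 new; branch {Q=true, R=true, S=true, T=false} (P, U) contributes 0 new; branch {Q=true, R=false, T=true, U=false} (P, S) contributes 0 new; branch {Q=true, R=false, S=true, T=true} (P, U) contributes 0 new; branch {Q=false, R=false, S=false, T=true, U=true} (P) contributes 0 new; branch {P=true} (Q, R, S, T, U) contributes 8 new. Total: 60.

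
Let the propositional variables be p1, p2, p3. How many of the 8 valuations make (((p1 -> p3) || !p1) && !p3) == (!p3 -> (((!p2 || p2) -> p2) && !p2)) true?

2

Initial set: {((((p1 -> p3) || !p1) && !p3) == (!p3 -> (((!p2 || p2) -> p2) && !p2)))}.
((((p1 -> p3) || !p1) && !p3) == (!p3 -> (((!p2 || p2) -> p2) && !p2))): β-rule — branch into (((p1 -> p3) || !p1) && !p3), (!p3 -> (((!p2 || p2) -> p2) && !p2))  //  !(((p1 -> p3) || !p1) && !p3), !(!p3 -> (((!p2 || p2) -> p2) && !p2)).
  branch 1 (add (((p1 -> p3) || !p1) && !p3), (!p3 -> (((!p2 || p2) -> p2) && !p2))):
    (((p1 -> p3) || !p1) && !p3): α-rule — add ((p1 -> p3) || !p1), !p3.
    (!p3 -> (((!p2 || p2) -> p2) && !p2)): β-rule — branch into !!p3  //  (((!p2 || p2) -> p2) && !p2).
      branch 1.1 (add !!p3):
        × closes — contains both p3 and !p3.
      branch 1.2 (add (((!p2 || p2) -> p2) && !p2)):
        (((!p2 || p2) -> p2) && !p2): α-rule — add ((!p2 || p2) -> p2), !p2.
        ((p1 -> p3) || !p1): β-rule — branch into (p1 -> p3)  //  !p1.
          branch 1.2.1 (add (p1 -> p3)):
            ((!p2 || p2) -> p2): β-rule — branch into !(!p2 || p2)  //  p2.
              branch 1.2.1.1 (add !(!p2 || p2)):
                !(!p2 || p2): α-rule — add !!p2, !p2.
                × closes — contains both p2 and !p2.
              branch 1.2.1.2 (add p2):
                × closes — contains both p2 and !p2.
          branch 1.2.2 (add !p1):
            ((!p2 || p2) -> p2): β-rule — branch into !(!p2 || p2)  //  p2.
              branch 1.2.2.1 (add !(!p2 || p2)):
                !(!p2 || p2): α-rule — add !!p2, !p2.
                × closes — contains both p2 and !p2.
              branch 1.2.2.2 (add p2):
                × closes — contains both p2 and !p2.
  branch 2 (add !(((p1 -> p3) || !p1) && !p3), !(!p3 -> (((!p2 || p2) -> p2) && !p2))):
    !(!p3 -> (((!p2 || p2) -> p2) && !p2)): α-rule — add !p3, !(((!p2 || p2) -> p2) && !p2).
    !(((p1 -> p3) || !p1) && !p3): β-rule — branch into !((p1 -> p3) || !p1)  //  !!p3.
      branch 2.1 (add !((p1 -> p3) || !p1)):
        !((p1 -> p3) || !p1): α-rule — add !(p1 -> p3), !!p1.
        !(p1 -> p3): α-rule — add p1, !p3.
        !(((!p2 || p2) -> p2) && !p2): β-rule — branch into !((!p2 || p2) -> p2)  //  !!p2.
          branch 2.1.1 (add !((!p2 || p2) -> p2)):
            !((!p2 || p2) -> p2): α-rule — add (!p2 || p2), !p2.
            (!p2 || p2): β-rule — branch into !p2  //  p2.
              branch 2.1.1.1 (add !p2):
                ○ open, literals {p1=true, p2=false, p3=false}.
              branch 2.1.1.2 (add p2):
                × closes — contains both p2 and !p2.
          branch 2.1.2 (add !!p2):
            ○ open, literals {p1=true, p2=true, p3=false}.
      branch 2.2 (add !!p3):
        × closes — contains both p3 and !p3.
7 branches closed, 2 open.
Each open branch fixes some atoms; the unmentioned ones are free. Counting distinct full assignments: branch {p1=true, p2=false, p3=false} (none free) contributes 1 new; branch {p1=true, p2=true, p3=false} (none free) contributes 1 new. Total: 2.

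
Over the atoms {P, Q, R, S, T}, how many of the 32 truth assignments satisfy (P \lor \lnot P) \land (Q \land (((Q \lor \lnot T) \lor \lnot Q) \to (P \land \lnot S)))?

4

Initial set: {T ((P \lor \lnot P) \land (Q \land (((Q \lor \lnot T) \lor \lnot Q) \to (P \land \lnot S))))}.
T ((P \lor \lnot P) \land (Q \land (((Q \lor \lnot T) \lor \lnot Q) \to (P \land \lnot S)))): α-rule — add T (P \lor \lnot P), T (Q \land (((Q \lor \lnot T) \lor \lnot Q) \to (P \land \lnot S))).
T (Q \land (((Q \lor \lnot T) \lor \lnot Q) \to (P \land \lnot S))): α-rule — add T Q, T (((Q \lor \lnot T) \lor \lnot Q) \to (P \land \lnot S)).
T (P \lor \lnot P): β-rule — branch into T P  //  T \lnot P.
  branch 1 (add T P):
    T (((Q \lor \lnot T) \lor \lnot Q) \to (P \land \lnot S)): β-rule — branch into F ((Q \lor \lnot T) \lor \lnot Q)  //  T (P \land \lnot S).
      branch 1.1 (add F ((Q \lor \lnot T) \lor \lnot Q)):
        F ((Q \lor \lnot T) \lor \lnot Q): α-rule — add F (Q \lor \lnot T), F \lnot Q.
        F (Q \lor \lnot T): α-rule — add F Q, F \lnot T.
        × closes — contains both Q and \lnot Q.
      branch 1.2 (add T (P \land \lnot S)):
        T (P \land \lnot S): α-rule — add T P, T \lnot S.
        ○ open, literals {P=1, Q=1, S=0}.
  branch 2 (add T \lnot P):
    T (((Q \lor \lnot T) \lor \lnot Q) \to (P \land \lnot S)): β-rule — branch into F ((Q \lor \lnot T) \lor \lnot Q)  //  T (P \land \lnot S).
      branch 2.1 (add F ((Q \lor \lnot T) \lor \lnot Q)):
        F ((Q \lor \lnot T) \lor \lnot Q): α-rule — add F (Q \lor \lnot T), F \lnot Q.
        F (Q \lor \lnot T): α-rule — add F Q, F \lnot T.
        × closes — contains both Q and \lnot Q.
      branch 2.2 (add T (P \land \lnot S)):
        T (P \land \lnot S): α-rule — add T P, T \lnot S.
        × closes — contains both P and \lnot P.
3 branches closed, 1 open.
Each open branch fixes some atoms; the unmentioned ones are free. Counting distinct full assignments: branch {P=1, Q=1, S=0} (R, T) contributes 4 new. Total: 4.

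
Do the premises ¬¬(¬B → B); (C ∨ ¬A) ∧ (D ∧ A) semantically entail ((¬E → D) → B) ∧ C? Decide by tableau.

Yes

Initial set: {T ¬¬(¬B → B); T ((C ∨ ¬A) ∧ (D ∧ A)); F (((¬E → D) → B) ∧ C)}.
T ¬¬(¬B → B): drop double negation, giving T (¬B → B).
T ((C ∨ ¬A) ∧ (D ∧ A)): α-rule — add T (C ∨ ¬A), T (D ∧ A).
T (D ∧ A): α-rule — add T D, T A.
F (((¬E → D) → B) ∧ C): β-rule — branch into F ((¬E → D) → B)  //  F C.
  branch 1 (add F ((¬E → D) → B)):
    F ((¬E → D) → B): α-rule — add T (¬E → D), F B.
    T (¬B → B): β-rule — branch into F ¬B  //  T B.
      branch 1.1 (add F ¬B):
        × closes — contains both B and ¬B.
      branch 1.2 (add T B):
        × closes — contains both B and ¬B.
  branch 2 (add F C):
    T (¬B → B): β-rule — branch into F ¬B  //  T B.
      branch 2.1 (add F ¬B):
        T (C ∨ ¬A): β-rule — branch into T C  //  T ¬A.
          branch 2.1.1 (add T C):
            × closes — contains both C and ¬C.
          branch 2.1.2 (add T ¬A):
            × closes — contains both A and ¬A.
      branch 2.2 (add T B):
        T (C ∨ ¬A): β-rule — branch into T C  //  T ¬A.
          branch 2.2.1 (add T C):
            × closes — contains both C and ¬C.
          branch 2.2.2 (add T ¬A):
            × closes — contains both A and ¬A.
All 6 branches close.
Every branch closed, so the premises entail the conclusion.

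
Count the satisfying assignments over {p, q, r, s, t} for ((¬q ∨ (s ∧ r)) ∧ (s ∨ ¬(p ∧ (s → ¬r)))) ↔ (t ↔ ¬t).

16

Initial set: {(((¬q ∨ (s ∧ r)) ∧ (s ∨ ¬(p ∧ (s → ¬r)))) ↔ (t ↔ ¬t))}.
(((¬q ∨ (s ∧ r)) ∧ (s ∨ ¬(p ∧ (s → ¬r)))) ↔ (t ↔ ¬t)): β-rule — branch into ((¬q ∨ (s ∧ r)) ∧ (s ∨ ¬(p ∧ (s → ¬r)))), (t ↔ ¬t)  //  ¬((¬q ∨ (s ∧ r)) ∧ (s ∨ ¬(p ∧ (s → ¬r)))), ¬(t ↔ ¬t).
  branch 1 (add ((¬q ∨ (s ∧ r)) ∧ (s ∨ ¬(p ∧ (s → ¬r)))), (t ↔ ¬t)):
    ((¬q ∨ (s ∧ r)) ∧ (s ∨ ¬(p ∧ (s → ¬r)))): α-rule — add (¬q ∨ (s ∧ r)), (s ∨ ¬(p ∧ (s → ¬r))).
    (t ↔ ¬t): β-rule — branch into t, ¬t  //  ¬t, ¬¬t.
      branch 1.1 (add t, ¬t):
        × closes — contains both t and ¬t.
      branch 1.2 (add ¬t, ¬¬t):
        × closes — contains both t and ¬t.
  branch 2 (add ¬((¬q ∨ (s ∧ r)) ∧ (s ∨ ¬(p ∧ (s → ¬r)))), ¬(t ↔ ¬t)):
    ¬((¬q ∨ (s ∧ r)) ∧ (s ∨ ¬(p ∧ (s → ¬r)))): β-rule — branch into ¬(¬q ∨ (s ∧ r))  //  ¬(s ∨ ¬(p ∧ (s → ¬r))).
      branch 2.1 (add ¬(¬q ∨ (s ∧ r))):
        ¬(¬q ∨ (s ∧ r)): α-rule — add ¬¬q, ¬(s ∧ r).
        ¬(t ↔ ¬t): β-rule — branch into t, ¬¬t  //  ¬t, ¬t.
          branch 2.1.1 (add t, ¬¬t):
            ¬(s ∧ r): β-rule — branch into ¬s  //  ¬r.
              branch 2.1.1.1 (add ¬s):
                ○ open, literals {q=true, s=false, t=true}.
              branch 2.1.1.2 (add ¬r):
                ○ open, literals {q=true, r=false, t=true}.
          branch 2.1.2 (add ¬t, ¬t):
            ¬(s ∧ r): β-rule — branch into ¬s  //  ¬r.
              branch 2.1.2.1 (add ¬s):
                ○ open, literals {q=true, s=false, t=false}.
              branch 2.1.2.2 (add ¬r):
                ○ open, literals {q=true, r=false, t=false}.
      branch 2.2 (add ¬(s ∨ ¬(p ∧ (s → ¬r)))):
        ¬(s ∨ ¬(p ∧ (s → ¬r))): α-rule — add ¬s, ¬¬(p ∧ (s → ¬r)).
        ¬¬(p ∧ (s → ¬r)): α-rule — add p, (s → ¬r).
        ¬(t ↔ ¬t): β-rule — branch into t, ¬¬t  //  ¬t, ¬t.
          branch 2.2.1 (add t, ¬¬t):
            (s → ¬r): β-rule — branch into ¬s  //  ¬r.
              branch 2.2.1.1 (add ¬s):
                ○ open, literals {p=true, s=false, t=true}.
              branch 2.2.1.2 (add ¬r):
                ○ open, literals {p=true, r=false, s=false, t=true}.
          branch 2.2.2 (add ¬t, ¬t):
            (s → ¬r): β-rule — branch into ¬s  //  ¬r.
              branch 2.2.2.1 (add ¬s):
                ○ open, literals {p=true, s=false, t=false}.
              branch 2.2.2.2 (add ¬r):
                ○ open, literals {p=true, r=false, s=false, t=false}.
2 branches closed, 8 open.
Each open branch fixes some atoms; the unmentioned ones are free. Counting distinct full assignments: branch {q=true, s=false, t=true} (p, r) contributes 4 new; branch {q=true, r=false, t=true} (p, s) contributes 2 new; branch {q=true, s=false, t=false} (p, r) contributes 4 new; branch {q=true, r=false, t=false} (p, s) contributes 2 new; branch {p=true, s=false, t=true} (q, r) contributes 2 new; branch {p=true, r=false, s=false, t=true} (q) contributes 0 new; branch {p=true, s=false, t=false} (q, r) contributes 2 new; branch {p=true, r=false, s=false, t=false} (q) contributes 0 new. Total: 16.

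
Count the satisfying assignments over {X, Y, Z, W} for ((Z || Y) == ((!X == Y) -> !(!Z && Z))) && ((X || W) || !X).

12

Initial set: {(((Z || Y) == ((!X == Y) -> !(!Z && Z))) && ((X || W) || !X))}.
(((Z || Y) == ((!X == Y) -> !(!Z && Z))) && ((X || W) || !X)): α-rule — add ((Z || Y) == ((!X == Y) -> !(!Z && Z))), ((X || W) || !X).
((Z || Y) == ((!X == Y) -> !(!Z && Z))): β-rule — branch into (Z || Y), ((!X == Y) -> !(!Z && Z))  //  !(Z || Y), !((!X == Y) -> !(!Z && Z)).
  branch 1 (add (Z || Y), ((!X == Y) -> !(!Z && Z))):
    ((X || W) || !X): β-rule — branch into (X || W)  //  !X.
      branch 1.1 (add (X || W)):
        (Z || Y): β-rule — branch into Z  //  Y.
          branch 1.1.1 (add Z):
            ((!X == Y) -> !(!Z && Z)): β-rule — branch into !(!X == Y)  //  !(!Z && Z).
              branch 1.1.1.1 (add !(!X == Y)):
                (X || W): β-rule — branch into X  //  W.
                  branch 1.1.1.1.1 (add X):
                    !(!X == Y): β-rule — branch into !X, !Y  //  !!X, Y.
                      branch 1.1.1.1.1.1 (add !X, !Y):
                        × closes — contains both X and !X.
                      branch 1.1.1.1.1.2 (add !!X, Y):
                        ○ open, literals {X=T, Y=T, Z=T}.
                  branch 1.1.1.1.2 (add W):
                    !(!X == Y): β-rule — branch into !X, !Y  //  !!X, Y.
                      branch 1.1.1.1.2.1 (add !X, !Y):
                        ○ open, literals {W=T, X=F, Y=F, Z=T}.
                      branch 1.1.1.1.2.2 (add !!X, Y):
                        ○ open, literals {W=T, X=T, Y=T, Z=T}.
              branch 1.1.1.2 (add !(!Z && Z)):
                (X || W): β-rule — branch into X  //  W.
                  branch 1.1.1.2.1 (add X):
                    !(!Z && Z): β-rule — branch into !!Z  //  !Z.
                      branch 1.1.1.2.1.1 (add !!Z):
                        ○ open, literals {X=T, Z=T}.
                      branch 1.1.1.2.1.2 (add !Z):
                        × closes — contains both Z and !Z.
                  branch 1.1.1.2.2 (add W):
                    !(!Z && Z): β-rule — branch into !!Z  //  !Z.
                      branch 1.1.1.2.2.1 (add !!Z):
                        ○ open, literals {W=T, Z=T}.
                      branch 1.1.1.2.2.2 (add !Z):
                        × closes — contains both Z and !Z.
          branch 1.1.2 (add Y):
            ((!X == Y) -> !(!Z && Z)): β-rule — branch into !(!X == Y)  //  !(!Z && Z).
              branch 1.1.2.1 (add !(!X == Y)):
                (X || W): β-rule — branch into X  //  W.
                  branch 1.1.2.1.1 (add X):
                    !(!X == Y): β-rule — branch into !X, !Y  //  !!X, Y.
                      branch 1.1.2.1.1.1 (add !X, !Y):
                        × closes — contains both X and !X.
                      branch 1.1.2.1.1.2 (add !!X, Y):
                        ○ open, literals {X=T, Y=T}.
                  branch 1.1.2.1.2 (add W):
                    !(!X == Y): β-rule — branch into !X, !Y  //  !!X, Y.
                      branch 1.1.2.1.2.1 (add !X, !Y):
                        × closes — contains both Y and !Y.
                      branch 1.1.2.1.2.2 (add !!X, Y):
                        ○ open, literals {W=T, X=T, Y=T}.
              branch 1.1.2.2 (add !(!Z && Z)):
                (X || W): β-rule — branch into X  //  W.
                  branch 1.1.2.2.1 (add X):
                    !(!Z && Z): β-rule — branch into !!Z  //  !Z.
                      branch 1.1.2.2.1.1 (add !!Z):
                        ○ open, literals {X=T, Y=T, Z=T}.
                      branch 1.1.2.2.1.2 (add !Z):
                        ○ open, literals {X=T, Y=T, Z=F}.
                  branch 1.1.2.2.2 (add W):
                    !(!Z && Z): β-rule — branch into !!Z  //  !Z.
                      branch 1.1.2.2.2.1 (add !!Z):
                        ○ open, literals {W=T, Y=T, Z=T}.
                      branch 1.1.2.2.2.2 (add !Z):
                        ○ open, literals {W=T, Y=T, Z=F}.
      branch 1.2 (add !X):
        (Z || Y): β-rule — branch into Z  //  Y.
          branch 1.2.1 (add Z):
            ((!X == Y) -> !(!Z && Z)): β-rule — branch into !(!X == Y)  //  !(!Z && Z).
              branch 1.2.1.1 (add !(!X == Y)):
                !(!X == Y): β-rule — branch into !X, !Y  //  !!X, Y.
                  branch 1.2.1.1.1 (add !X, !Y):
                    ○ open, literals {X=F, Y=F, Z=T}.
                  branch 1.2.1.1.2 (add !!X, Y):
                    × closes — contains both X and !X.
              branch 1.2.1.2 (add !(!Z && Z)):
                !(!Z && Z): β-rule — branch into !!Z  //  !Z.
                  branch 1.2.1.2.1 (add !!Z):
                    ○ open, literals {X=F, Z=T}.
                  branch 1.2.1.2.2 (add !Z):
                    × closes — contains both Z and !Z.
          branch 1.2.2 (add Y):
            ((!X == Y) -> !(!Z && Z)): β-rule — branch into !(!X == Y)  //  !(!Z && Z).
              branch 1.2.2.1 (add !(!X == Y)):
                !(!X == Y): β-rule — branch into !X, !Y  //  !!X, Y.
                  branch 1.2.2.1.1 (add !X, !Y):
                    × closes — contains both Y and !Y.
                  branch 1.2.2.1.2 (add !!X, Y):
                    × closes — contains both X and !X.
              branch 1.2.2.2 (add !(!Z && Z)):
                !(!Z && Z): β-rule — branch into !!Z  //  !Z.
                  branch 1.2.2.2.1 (add !!Z):
                    ○ open, literals {X=F, Y=T, Z=T}.
                  branch 1.2.2.2.2 (add !Z):
                    ○ open, literals {X=F, Y=T, Z=F}.
  branch 2 (add !(Z || Y), !((!X == Y) -> !(!Z && Z))):
    !(Z || Y): α-rule — add !Z, !Y.
    !((!X == Y) -> !(!Z && Z)): α-rule — add (!X == Y), !!(!Z && Z).
    !!(!Z && Z): α-rule — add !Z, Z.
    × closes — contains both Z and !Z.
10 branches closed, 15 open.
Each open branch fixes some atoms; the unmentioned ones are free. Counting distinct full assignments: branch {X=T, Y=T, Z=T} (W) contributes 2 new; branch {W=T, X=F, Y=F, Z=T} (none free) contributes 1 new; branch {W=T, X=T, Y=T, Z=T} (none free) contributes 0 new; branch {X=T, Z=T} (Y, W) contributes 2 new; branch {W=T, Z=T} (X, Y) contributes 1 new; branch {X=T, Y=T} (Z, W) contributes 2 new; branch {W=T, X=T, Y=T} (Z) contributes 0 new; branch {X=T, Y=T, Z=T} (W) contributes 0 new; branch {X=T, Y=T, Z=F} (W) contributes 0 new; branch {W=T, Y=T, Z=T} (X) contributes 0 new; branch {W=T, Y=T, Z=F} (X) contributes 1 new; branch {X=F, Y=F, Z=T} (W) contributes 1 new; branch {X=F, Z=T} (Y, W) contributes 1 new; branch {X=F, Y=T, Z=T} (W) contributes 0 new; branch {X=F, Y=T, Z=F} (W) contributes 1 new. Total: 12.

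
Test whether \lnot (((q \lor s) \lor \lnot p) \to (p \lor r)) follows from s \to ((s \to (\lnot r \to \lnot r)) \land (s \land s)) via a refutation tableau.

Initial set: {T (s \to ((s \to (\lnot r \to \lnot r)) \land (s \land s))); F \lnot (((q \lor s) \lor \lnot p) \to (p \lor r))}.
T (s \to ((s \to (\lnot r \to \lnot r)) \land (s \land s))): β-rule — branch into F s  //  T ((s \to (\lnot r \to \lnot r)) \land (s \land s)).
  branch 1 (add F s):
    F \lnot (((q \lor s) \lor \lnot p) \to (p \lor r)): β-rule — branch into F ((q \lor s) \lor \lnot p)  //  T (p \lor r).
      branch 1.1 (add F ((q \lor s) \lor \lnot p)):
        F ((q \lor s) \lor \lnot p): α-rule — add F (q \lor s), F \lnot p.
        F (q \lor s): α-rule — add F q, F s.
        ○ open, literals {p=T, q=F, s=F}.
      branch 1.2 (add T (p \lor r)):
        T (p \lor r): β-rule — branch into T p  //  T r.
          branch 1.2.1 (add T p):
            ○ open, literals {p=T, s=F}.
          branch 1.2.2 (add T r):
            ○ open, literals {r=T, s=F}.
  branch 2 (add T ((s \to (\lnot r \to \lnot r)) \land (s \land s))):
    T ((s \to (\lnot r \to \lnot r)) \land (s \land s)): α-rule — add T (s \to (\lnot r \to \lnot r)), T (s \land s).
    T (s \land s): α-rule — add T s, T s.
    F \lnot (((q \lor s) \lor \lnot p) \to (p \lor r)): β-rule — branch into F ((q \lor s) \lor \lnot p)  //  T (p \lor r).
      branch 2.1 (add F ((q \lor s) \lor \lnot p)):
        F ((q \lor s) \lor \lnot p): α-rule — add F (q \lor s), F \lnot p.
        F (q \lor s): α-rule — add F q, F s.
        × closes — contains both s and \lnot s.
      branch 2.2 (add T (p \lor r)):
        T (s \to (\lnot r \to \lnot r)): β-rule — branch into F s  //  T (\lnot r \to \lnot r).
          branch 2.2.1 (add F s):
            × closes — contains both s and \lnot s.
          branch 2.2.2 (add T (\lnot r \to \lnot r)):
            T (p \lor r): β-rule — branch into T p  //  T r.
              branch 2.2.2.1 (add T p):
                T (\lnot r \to \lnot r): β-rule — branch into F \lnot r  //  T \lnot r.
                  branch 2.2.2.1.1 (add F \lnot r):
                    ○ open, literals {p=T, r=T, s=T}.
                  branch 2.2.2.1.2 (add T \lnot r):
                    ○ open, literals {p=T, r=F, s=T}.
              branch 2.2.2.2 (add T r):
                T (\lnot r \to \lnot r): β-rule — branch into F \lnot r  //  T \lnot r.
                  branch 2.2.2.2.1 (add F \lnot r):
                    ○ open, literals {r=T, s=T}.
                  branch 2.2.2.2.2 (add T \lnot r):
                    × closes — contains both r and \lnot r.
3 branches closed, 6 open.
An open branch gives a countermodel: p=T, q=F, s=F (unmentioned atoms arbitrary); the premises hold there but the conclusion fails.

No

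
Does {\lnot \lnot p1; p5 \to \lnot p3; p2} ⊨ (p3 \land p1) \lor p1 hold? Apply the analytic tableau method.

Yes

Initial set: {T \lnot \lnot p1; T (p5 \to \lnot p3); T p2; F ((p3 \land p1) \lor p1)}.
T \lnot \lnot p1: drop double negation, giving T p1.
F ((p3 \land p1) \lor p1): α-rule — add F (p3 \land p1), F p1.
× closes — contains both p1 and \lnot p1.
All 1 branch closes.
Every branch closed, so the premises entail the conclusion.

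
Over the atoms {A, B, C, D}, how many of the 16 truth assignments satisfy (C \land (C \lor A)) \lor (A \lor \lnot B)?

Initial set: {((C \land (C \lor A)) \lor (A \lor \lnot B))}.
((C \land (C \lor A)) \lor (A \lor \lnot B)): β-rule — branch into (C \land (C \lor A))  //  (A \lor \lnot B).
  branch 1 (add (C \land (C \lor A))):
    (C \land (C \lor A)): α-rule — add C, (C \lor A).
    (C \lor A): β-rule — branch into C  //  A.
      branch 1.1 (add C):
        ○ open, literals {C=true}.
      branch 1.2 (add A):
        ○ open, literals {A=true, C=true}.
  branch 2 (add (A \lor \lnot B)):
    (A \lor \lnot B): β-rule — branch into A  //  \lnot B.
      branch 2.1 (add A):
        ○ open, literals {A=true}.
      branch 2.2 (add \lnot B):
        ○ open, literals {B=false}.
0 branches closed, 4 open.
Each open branch fixes some atoms; the unmentioned ones are free. Counting distinct full assignments: branch {C=true} (A, B, D) contributes 8 new; branch {A=true, C=true} (B, D) contributes 0 new; branch {A=true} (B, C, D) contributes 4 new; branch {B=false} (A, C, D) contributes 2 new. Total: 14.

14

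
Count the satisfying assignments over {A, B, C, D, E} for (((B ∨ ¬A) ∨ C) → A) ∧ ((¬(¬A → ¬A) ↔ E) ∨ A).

16

Initial set: {((((B ∨ ¬A) ∨ C) → A) ∧ ((¬(¬A → ¬A) ↔ E) ∨ A))}.
((((B ∨ ¬A) ∨ C) → A) ∧ ((¬(¬A → ¬A) ↔ E) ∨ A)): α-rule — add (((B ∨ ¬A) ∨ C) → A), ((¬(¬A → ¬A) ↔ E) ∨ A).
(((B ∨ ¬A) ∨ C) → A): β-rule — branch into ¬((B ∨ ¬A) ∨ C)  //  A.
  branch 1 (add ¬((B ∨ ¬A) ∨ C)):
    ¬((B ∨ ¬A) ∨ C): α-rule — add ¬(B ∨ ¬A), ¬C.
    ¬(B ∨ ¬A): α-rule — add ¬B, ¬¬A.
    ((¬(¬A → ¬A) ↔ E) ∨ A): β-rule — branch into (¬(¬A → ¬A) ↔ E)  //  A.
      branch 1.1 (add (¬(¬A → ¬A) ↔ E)):
        (¬(¬A → ¬A) ↔ E): β-rule — branch into ¬(¬A → ¬A), E  //  ¬¬(¬A → ¬A), ¬E.
          branch 1.1.1 (add ¬(¬A → ¬A), E):
            ¬(¬A → ¬A): α-rule — add ¬A, ¬¬A.
            × closes — contains both A and ¬A.
          branch 1.1.2 (add ¬¬(¬A → ¬A), ¬E):
            ¬¬(¬A → ¬A): β-rule — branch into ¬¬A  //  ¬A.
              branch 1.1.2.1 (add ¬¬A):
                ○ open, literals {A=T, B=F, C=F, E=F}.
              branch 1.1.2.2 (add ¬A):
                × closes — contains both A and ¬A.
      branch 1.2 (add A):
        ○ open, literals {A=T, B=F, C=F}.
  branch 2 (add A):
    ((¬(¬A → ¬A) ↔ E) ∨ A): β-rule — branch into (¬(¬A → ¬A) ↔ E)  //  A.
      branch 2.1 (add (¬(¬A → ¬A) ↔ E)):
        (¬(¬A → ¬A) ↔ E): β-rule — branch into ¬(¬A → ¬A), E  //  ¬¬(¬A → ¬A), ¬E.
          branch 2.1.1 (add ¬(¬A → ¬A), E):
            ¬(¬A → ¬A): α-rule — add ¬A, ¬¬A.
            × closes — contains both A and ¬A.
          branch 2.1.2 (add ¬¬(¬A → ¬A), ¬E):
            ¬¬(¬A → ¬A): β-rule — branch into ¬¬A  //  ¬A.
              branch 2.1.2.1 (add ¬¬A):
                ○ open, literals {A=T, E=F}.
              branch 2.1.2.2 (add ¬A):
                × closes — contains both A and ¬A.
      branch 2.2 (add A):
        ○ open, literals {A=T}.
4 branches closed, 4 open.
Each open branch fixes some atoms; the unmentioned ones are free. Counting distinct full assignments: branch {A=T, B=F, C=F, E=F} (D) contributes 2 new; branch {A=T, B=F, C=F} (D, E) contributes 2 new; branch {A=T, E=F} (B, C, D) contributes 6 new; branch {A=T} (B, C, D, E) contributes 6 new. Total: 16.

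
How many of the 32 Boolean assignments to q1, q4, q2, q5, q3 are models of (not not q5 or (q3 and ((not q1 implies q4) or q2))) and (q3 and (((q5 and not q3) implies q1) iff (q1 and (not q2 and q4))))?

Initial set: {T ((not not q5 or (q3 and ((not q1 implies q4) or q2))) and (q3 and (((q5 and not q3) implies q1) iff (q1 and (not q2 and q4)))))}.
T ((not not q5 or (q3 and ((not q1 implies q4) or q2))) and (q3 and (((q5 and not q3) implies q1) iff (q1 and (not q2 and q4))))): α-rule — add T (not not q5 or (q3 and ((not q1 implies q4) or q2))), T (q3 and (((q5 and not q3) implies q1) iff (q1 and (not q2 and q4)))).
T (q3 and (((q5 and not q3) implies q1) iff (q1 and (not q2 and q4)))): α-rule — add T q3, T (((q5 and not q3) implies q1) iff (q1 and (not q2 and q4))).
T (not not q5 or (q3 and ((not q1 implies q4) or q2))): β-rule — branch into T not not q5  //  T (q3 and ((not q1 implies q4) or q2)).
  branch 1 (add T not not q5):
    T not not q5: drop double negation, giving T q5.
    T (((q5 and not q3) implies q1) iff (q1 and (not q2 and q4))): β-rule — branch into T ((q5 and not q3) implies q1), T (q1 and (not q2 and q4))  //  F ((q5 and not q3) implies q1), F (q1 and (not q2 and q4)).
      branch 1.1 (add T ((q5 and not q3) implies q1), T (q1 and (not q2 and q4))):
        T (q1 and (not q2 and q4)): α-rule — add T q1, T (not q2 and q4).
        T (not q2 and q4): α-rule — add T not q2, T q4.
        T ((q5 and not q3) implies q1): β-rule — branch into F (q5 and not q3)  //  T q1.
          branch 1.1.1 (add F (q5 and not q3)):
            F (q5 and not q3): β-rule — branch into F q5  //  F not q3.
              branch 1.1.1.1 (add F q5):
                × closes — contains both q5 and not q5.
              branch 1.1.1.2 (add F not q3):
                ○ open, literals {q1=T, q2=F, q3=T, q4=T, q5=T}.
          branch 1.1.2 (add T q1):
            ○ open, literals {q1=T, q2=F, q3=T, q4=T, q5=T}.
      branch 1.2 (add F ((q5 and not q3) implies q1), F (q1 and (not q2 and q4))):
        F ((q5 and not q3) implies q1): α-rule — add T (q5 and not q3), F q1.
        T (q5 and not q3): α-rule — add T q5, T not q3.
        × closes — contains both q3 and not q3.
  branch 2 (add T (q3 and ((not q1 implies q4) or q2))):
    T (q3 and ((not q1 implies q4) or q2)): α-rule — add T q3, T ((not q1 implies q4) or q2).
    T (((q5 and not q3) implies q1) iff (q1 and (not q2 and q4))): β-rule — branch into T ((q5 and not q3) implies q1), T (q1 and (not q2 and q4))  //  F ((q5 and not q3) implies q1), F (q1 and (not q2 and q4)).
      branch 2.1 (add T ((q5 and not q3) implies q1), T (q1 and (not q2 and q4))):
        T (q1 and (not q2 and q4)): α-rule — add T q1, T (not q2 and q4).
        T (not q2 and q4): α-rule — add T not q2, T q4.
        T ((not q1 implies q4) or q2): β-rule — branch into T (not q1 implies q4)  //  T q2.
          branch 2.1.1 (add T (not q1 implies q4)):
            T ((q5 and not q3) implies q1): β-rule — branch into F (q5 and not q3)  //  T q1.
              branch 2.1.1.1 (add F (q5 and not q3)):
                T (not q1 implies q4): β-rule — branch into F not q1  //  T q4.
                  branch 2.1.1.1.1 (add F not q1):
                    F (q5 and not q3): β-rule — branch into F q5  //  F not q3.
                      branch 2.1.1.1.1.1 (add F q5):
                        ○ open, literals {q1=T, q2=F, q3=T, q4=T, q5=F}.
                      branch 2.1.1.1.1.2 (add F not q3):
                        ○ open, literals {q1=T, q2=F, q3=T, q4=T}.
                  branch 2.1.1.1.2 (add T q4):
                    F (q5 and not q3): β-rule — branch into F q5  //  F not q3.
                      branch 2.1.1.1.2.1 (add F q5):
                        ○ open, literals {q1=T, q2=F, q3=T, q4=T, q5=F}.
                      branch 2.1.1.1.2.2 (add F not q3):
                        ○ open, literals {q1=T, q2=F, q3=T, q4=T}.
              branch 2.1.1.2 (add T q1):
                T (not q1 implies q4): β-rule — branch into F not q1  //  T q4.
                  branch 2.1.1.2.1 (add F not q1):
                    ○ open, literals {q1=T, q2=F, q3=T, q4=T}.
                  branch 2.1.1.2.2 (add T q4):
                    ○ open, literals {q1=T, q2=F, q3=T, q4=T}.
          branch 2.1.2 (add T q2):
            × closes — contains both q2 and not q2.
      branch 2.2 (add F ((q5 and not q3) implies q1), F (q1 and (not q2 and q4))):
        F ((q5 and not q3) implies q1): α-rule — add T (q5 and not q3), F q1.
        T (q5 and not q3): α-rule — add T q5, T not q3.
        × closes — contains both q3 and not q3.
4 branches closed, 8 open.
Each open branch fixes some atoms; the unmentioned ones are free. Counting distinct full assignments: branch {q1=T, q2=F, q3=T, q4=T, q5=T} (none free) contributes 1 new; branch {q1=T, q2=F, q3=T, q4=T, q5=T} (none free) contributes 0 new; branch {q1=T, q2=F, q3=T, q4=T, q5=F} (none free) contributes 1 new; branch {q1=T, q2=F, q3=T, q4=T} (q5) contributes 0 new; branch {q1=T, q2=F, q3=T, q4=T, q5=F} (none free) contributes 0 new; branch {q1=T, q2=F, q3=T, q4=T} (q5) contributes 0 new; branch {q1=T, q2=F, q3=T, q4=T} (q5) contributes 0 new; branch {q1=T, q2=F, q3=T, q4=T} (q5) contributes 0 new. Total: 2.

2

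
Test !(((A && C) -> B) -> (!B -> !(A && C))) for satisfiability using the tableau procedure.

Unsatisfiable

Initial set: {!(((A && C) -> B) -> (!B -> !(A && C)))}.
!(((A && C) -> B) -> (!B -> !(A && C))): α-rule — add ((A && C) -> B), !(!B -> !(A && C)).
!(!B -> !(A && C)): α-rule — add !B, !!(A && C).
!!(A && C): α-rule — add A, C.
((A && C) -> B): β-rule — branch into !(A && C)  //  B.
  branch 1 (add !(A && C)):
    !(A && C): β-rule — branch into !A  //  !C.
      branch 1.1 (add !A):
        × closes — contains both A and !A.
      branch 1.2 (add !C):
        × closes — contains both C and !C.
  branch 2 (add B):
    × closes — contains both B and !B.
All 3 branches close.
Every branch closed; the formula is unsatisfiable.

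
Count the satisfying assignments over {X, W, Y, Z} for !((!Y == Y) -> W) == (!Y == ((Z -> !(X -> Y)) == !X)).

Initial set: {T (!((!Y == Y) -> W) == (!Y == ((Z -> !(X -> Y)) == !X)))}.
T (!((!Y == Y) -> W) == (!Y == ((Z -> !(X -> Y)) == !X))): β-rule — branch into T !((!Y == Y) -> W), T (!Y == ((Z -> !(X -> Y)) == !X))  //  F !((!Y == Y) -> W), F (!Y == ((Z -> !(X -> Y)) == !X)).
  branch 1 (add T !((!Y == Y) -> W), T (!Y == ((Z -> !(X -> Y)) == !X))):
    T !((!Y == Y) -> W): α-rule — add T (!Y == Y), F W.
    T (!Y == ((Z -> !(X -> Y)) == !X)): β-rule — branch into T !Y, T ((Z -> !(X -> Y)) == !X)  //  F !Y, F ((Z -> !(X -> Y)) == !X).
      branch 1.1 (add T !Y, T ((Z -> !(X -> Y)) == !X)):
        T (!Y == Y): β-rule — branch into T !Y, T Y  //  F !Y, F Y.
          branch 1.1.1 (add T !Y, T Y):
            × closes — contains both Y and !Y.
          branch 1.1.2 (add F !Y, F Y):
            × closes — contains both Y and !Y.
      branch 1.2 (add F !Y, F ((Z -> !(X -> Y)) == !X)):
        T (!Y == Y): β-rule — branch into T !Y, T Y  //  F !Y, F Y.
          branch 1.2.1 (add T !Y, T Y):
            × closes — contains both Y and !Y.
          branch 1.2.2 (add F !Y, F Y):
            × closes — contains both Y and !Y.
  branch 2 (add F !((!Y == Y) -> W), F (!Y == ((Z -> !(X -> Y)) == !X))):
    F !((!Y == Y) -> W): β-rule — branch into F (!Y == Y)  //  T W.
      branch 2.1 (add F (!Y == Y)):
        F (!Y == ((Z -> !(X -> Y)) == !X)): β-rule — branch into T !Y, F ((Z -> !(X -> Y)) == !X)  //  F !Y, T ((Z -> !(X -> Y)) == !X).
          branch 2.1.1 (add T !Y, F ((Z -> !(X -> Y)) == !X)):
            F (!Y == Y): β-rule — branch into T !Y, F Y  //  F !Y, T Y.
              branch 2.1.1.1 (add T !Y, F Y):
                F ((Z -> !(X -> Y)) == !X): β-rule — branch into T (Z -> !(X -> Y)), F !X  //  F (Z -> !(X -> Y)), T !X.
                  branch 2.1.1.1.1 (add T (Z -> !(X -> Y)), F !X):
                    T (Z -> !(X -> Y)): β-rule — branch into F Z  //  T !(X -> Y).
                      branch 2.1.1.1.1.1 (add F Z):
                        ○ open, literals {X=true, Y=false, Z=false}.
                      branch 2.1.1.1.1.2 (add T !(X -> Y)):
                        T !(X -> Y): α-rule — add T X, F Y.
                        ○ open, literals {X=true, Y=false}.
                  branch 2.1.1.1.2 (add F (Z -> !(X -> Y)), T !X):
                    F (Z -> !(X -> Y)): α-rule — add T Z, F !(X -> Y).
                    F !(X -> Y): β-rule — branch into F X  //  T Y.
                      branch 2.1.1.1.2.1 (add F X):
                        ○ open, literals {X=false, Y=false, Z=true}.
                      branch 2.1.1.1.2.2 (add T Y):
                        × closes — contains both Y and !Y.
              branch 2.1.1.2 (add F !Y, T Y):
                × closes — contains both Y and !Y.
          branch 2.1.2 (add F !Y, T ((Z -> !(X -> Y)) == !X)):
            F (!Y == Y): β-rule — branch into T !Y, F Y  //  F !Y, T Y.
              branch 2.1.2.1 (add T !Y, F Y):
                × closes — contains both Y and !Y.
              branch 2.1.2.2 (add F !Y, T Y):
                T ((Z -> !(X -> Y)) == !X): β-rule — branch into T (Z -> !(X -> Y)), T !X  //  F (Z -> !(X -> Y)), F !X.
                  branch 2.1.2.2.1 (add T (Z -> !(X -> Y)), T !X):
                    T (Z -> !(X -> Y)): β-rule — branch into F Z  //  T !(X -> Y).
                      branch 2.1.2.2.1.1 (add F Z):
                        ○ open, literals {X=false, Y=true, Z=false}.
                      branch 2.1.2.2.1.2 (add T !(X -> Y)):
                        T !(X -> Y): α-rule — add T X, F Y.
                        × closes — contains both X and !X.
                  branch 2.1.2.2.2 (add F (Z -> !(X -> Y)), F !X):
                    F (Z -> !(X -> Y)): α-rule — add T Z, F !(X -> Y).
                    F !(X -> Y): β-rule — branch into F X  //  T Y.
                      branch 2.1.2.2.2.1 (add F X):
                        × closes — contains both X and !X.
                      branch 2.1.2.2.2.2 (add T Y):
                        ○ open, literals {X=true, Y=true, Z=true}.
      branch 2.2 (add T W):
        F (!Y == ((Z -> !(X -> Y)) == !X)): β-rule — branch into T !Y, F ((Z -> !(X -> Y)) == !X)  //  F !Y, T ((Z -> !(X -> Y)) == !X).
          branch 2.2.1 (add T !Y, F ((Z -> !(X -> Y)) == !X)):
            F ((Z -> !(X -> Y)) == !X): β-rule — branch into T (Z -> !(X -> Y)), F !X  //  F (Z -> !(X -> Y)), T !X.
              branch 2.2.1.1 (add T (Z -> !(X -> Y)), F !X):
                T (Z -> !(X -> Y)): β-rule — branch into F Z  //  T !(X -> Y).
                  branch 2.2.1.1.1 (add F Z):
                    ○ open, literals {W=true, X=true, Y=false, Z=false}.
                  branch 2.2.1.1.2 (add T !(X -> Y)):
                    T !(X -> Y): α-rule — add T X, F Y.
                    ○ open, literals {W=true, X=true, Y=false}.
              branch 2.2.1.2 (add F (Z -> !(X -> Y)), T !X):
                F (Z -> !(X -> Y)): α-rule — add T Z, F !(X -> Y).
                F !(X -> Y): β-rule — branch into F X  //  T Y.
                  branch 2.2.1.2.1 (add F X):
                    ○ open, literals {W=true, X=false, Y=false, Z=true}.
                  branch 2.2.1.2.2 (add T Y):
                    × closes — contains both Y and !Y.
          branch 2.2.2 (add F !Y, T ((Z -> !(X -> Y)) == !X)):
            T ((Z -> !(X -> Y)) == !X): β-rule — branch into T (Z -> !(X -> Y)), T !X  //  F (Z -> !(X -> Y)), F !X.
              branch 2.2.2.1 (add T (Z -> !(X -> Y)), T !X):
                T (Z -> !(X -> Y)): β-rule — branch into F Z  //  T !(X -> Y).
                  branch 2.2.2.1.1 (add F Z):
                    ○ open, literals {W=true, X=false, Y=true, Z=false}.
                  branch 2.2.2.1.2 (add T !(X -> Y)):
                    T !(X -> Y): α-rule — add T X, F Y.
                    × closes — contains both X and !X.
              branch 2.2.2.2 (add F (Z -> !(X -> Y)), F !X):
                F (Z -> !(X -> Y)): α-rule — add T Z, F !(X -> Y).
                F !(X -> Y): β-rule — branch into F X  //  T Y.
                  branch 2.2.2.2.1 (add F X):
                    × closes — contains both X and !X.
                  branch 2.2.2.2.2 (add T Y):
                    ○ open, literals {W=true, X=true, Y=true, Z=true}.
12 branches closed, 10 open.
Each open branch fixes some atoms; the unmentioned ones are free. Counting distinct full assignments: branch {X=true, Y=false, Z=false} (W) contributes 2 new; branch {X=true, Y=false} (W, Z) contributes 2 new; branch {X=false, Y=false, Z=true} (W) contributes 2 new; branch {X=false, Y=true, Z=false} (W) contributes 2 new; branch {X=true, Y=true, Z=true} (W) contributes 2 new; branch {W=true, X=true, Y=false, Z=false} (none free) contributes 0 new; branch {W=true, X=true, Y=false} (Z) contributes 0 new; branch {W=true, X=false, Y=false, Z=true} (none free) contributes 0 new; branch {W=true, X=false, Y=true, Z=false} (none free) contributes 0 new; branch {W=true, X=true, Y=true, Z=true} (none free) contributes 0 new. Total: 10.

10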